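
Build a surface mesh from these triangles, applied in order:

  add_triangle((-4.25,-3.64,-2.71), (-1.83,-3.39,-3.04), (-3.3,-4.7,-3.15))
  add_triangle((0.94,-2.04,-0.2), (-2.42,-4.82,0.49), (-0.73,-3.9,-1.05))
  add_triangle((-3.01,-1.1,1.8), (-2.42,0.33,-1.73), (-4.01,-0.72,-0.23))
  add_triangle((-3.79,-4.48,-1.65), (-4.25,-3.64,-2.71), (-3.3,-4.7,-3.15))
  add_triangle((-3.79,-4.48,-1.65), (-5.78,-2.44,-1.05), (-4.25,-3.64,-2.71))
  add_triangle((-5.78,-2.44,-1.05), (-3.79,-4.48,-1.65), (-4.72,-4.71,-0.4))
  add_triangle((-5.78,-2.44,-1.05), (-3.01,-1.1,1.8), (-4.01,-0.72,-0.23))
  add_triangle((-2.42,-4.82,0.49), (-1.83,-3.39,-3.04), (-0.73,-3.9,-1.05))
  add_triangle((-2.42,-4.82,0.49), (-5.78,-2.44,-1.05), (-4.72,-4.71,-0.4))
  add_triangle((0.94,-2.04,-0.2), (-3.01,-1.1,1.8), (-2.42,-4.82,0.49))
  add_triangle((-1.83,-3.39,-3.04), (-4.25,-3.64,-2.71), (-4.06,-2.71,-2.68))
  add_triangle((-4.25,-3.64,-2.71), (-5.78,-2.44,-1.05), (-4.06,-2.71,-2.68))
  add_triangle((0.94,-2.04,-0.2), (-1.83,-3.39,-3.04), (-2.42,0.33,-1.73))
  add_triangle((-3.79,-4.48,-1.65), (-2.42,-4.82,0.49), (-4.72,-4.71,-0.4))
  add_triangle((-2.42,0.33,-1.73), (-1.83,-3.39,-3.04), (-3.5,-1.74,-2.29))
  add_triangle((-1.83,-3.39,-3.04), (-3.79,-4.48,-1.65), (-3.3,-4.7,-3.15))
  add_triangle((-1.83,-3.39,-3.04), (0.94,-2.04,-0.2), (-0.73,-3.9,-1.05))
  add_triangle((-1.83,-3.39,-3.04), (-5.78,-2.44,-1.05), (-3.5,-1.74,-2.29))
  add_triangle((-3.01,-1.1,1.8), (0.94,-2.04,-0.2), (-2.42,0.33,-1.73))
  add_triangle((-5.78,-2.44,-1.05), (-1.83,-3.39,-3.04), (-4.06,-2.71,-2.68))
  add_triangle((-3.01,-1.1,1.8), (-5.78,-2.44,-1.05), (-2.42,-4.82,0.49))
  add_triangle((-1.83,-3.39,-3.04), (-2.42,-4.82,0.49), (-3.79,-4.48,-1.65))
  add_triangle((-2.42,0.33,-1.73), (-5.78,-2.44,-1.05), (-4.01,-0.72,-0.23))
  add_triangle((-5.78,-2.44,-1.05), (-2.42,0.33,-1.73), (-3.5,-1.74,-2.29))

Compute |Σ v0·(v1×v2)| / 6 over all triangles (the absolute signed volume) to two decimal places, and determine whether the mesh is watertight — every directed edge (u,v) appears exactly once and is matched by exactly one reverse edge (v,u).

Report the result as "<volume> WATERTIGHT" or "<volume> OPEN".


44.88 WATERTIGHT

Per-triangle v0·(v1×v2)/6:
  t1: +1.1358
  t2: +1.8805
  t3: +0.4129
  t4: +1.9316
  t5: +3.6670
  t6: +3.7862
  t7: +2.1173
  t8: +3.4879
  t9: +0.7598
  t10: +1.8595
  t11: +1.1357
  t12: +1.5945
  t13: -0.0553
  t14: +2.8958
  t15: +1.8600
  t16: +0.1952
  t17: +1.5564
  t18: +3.4864
  t19: -3.5784
  t20: -2.2998
  t21: +8.7401
  t22: +3.9727
  t23: +1.8583
  t24: +2.4801
Σ = +44.8801 → |volume| = 44.88

Directed edges: 72 total, each appears once with its reverse present → watertight.


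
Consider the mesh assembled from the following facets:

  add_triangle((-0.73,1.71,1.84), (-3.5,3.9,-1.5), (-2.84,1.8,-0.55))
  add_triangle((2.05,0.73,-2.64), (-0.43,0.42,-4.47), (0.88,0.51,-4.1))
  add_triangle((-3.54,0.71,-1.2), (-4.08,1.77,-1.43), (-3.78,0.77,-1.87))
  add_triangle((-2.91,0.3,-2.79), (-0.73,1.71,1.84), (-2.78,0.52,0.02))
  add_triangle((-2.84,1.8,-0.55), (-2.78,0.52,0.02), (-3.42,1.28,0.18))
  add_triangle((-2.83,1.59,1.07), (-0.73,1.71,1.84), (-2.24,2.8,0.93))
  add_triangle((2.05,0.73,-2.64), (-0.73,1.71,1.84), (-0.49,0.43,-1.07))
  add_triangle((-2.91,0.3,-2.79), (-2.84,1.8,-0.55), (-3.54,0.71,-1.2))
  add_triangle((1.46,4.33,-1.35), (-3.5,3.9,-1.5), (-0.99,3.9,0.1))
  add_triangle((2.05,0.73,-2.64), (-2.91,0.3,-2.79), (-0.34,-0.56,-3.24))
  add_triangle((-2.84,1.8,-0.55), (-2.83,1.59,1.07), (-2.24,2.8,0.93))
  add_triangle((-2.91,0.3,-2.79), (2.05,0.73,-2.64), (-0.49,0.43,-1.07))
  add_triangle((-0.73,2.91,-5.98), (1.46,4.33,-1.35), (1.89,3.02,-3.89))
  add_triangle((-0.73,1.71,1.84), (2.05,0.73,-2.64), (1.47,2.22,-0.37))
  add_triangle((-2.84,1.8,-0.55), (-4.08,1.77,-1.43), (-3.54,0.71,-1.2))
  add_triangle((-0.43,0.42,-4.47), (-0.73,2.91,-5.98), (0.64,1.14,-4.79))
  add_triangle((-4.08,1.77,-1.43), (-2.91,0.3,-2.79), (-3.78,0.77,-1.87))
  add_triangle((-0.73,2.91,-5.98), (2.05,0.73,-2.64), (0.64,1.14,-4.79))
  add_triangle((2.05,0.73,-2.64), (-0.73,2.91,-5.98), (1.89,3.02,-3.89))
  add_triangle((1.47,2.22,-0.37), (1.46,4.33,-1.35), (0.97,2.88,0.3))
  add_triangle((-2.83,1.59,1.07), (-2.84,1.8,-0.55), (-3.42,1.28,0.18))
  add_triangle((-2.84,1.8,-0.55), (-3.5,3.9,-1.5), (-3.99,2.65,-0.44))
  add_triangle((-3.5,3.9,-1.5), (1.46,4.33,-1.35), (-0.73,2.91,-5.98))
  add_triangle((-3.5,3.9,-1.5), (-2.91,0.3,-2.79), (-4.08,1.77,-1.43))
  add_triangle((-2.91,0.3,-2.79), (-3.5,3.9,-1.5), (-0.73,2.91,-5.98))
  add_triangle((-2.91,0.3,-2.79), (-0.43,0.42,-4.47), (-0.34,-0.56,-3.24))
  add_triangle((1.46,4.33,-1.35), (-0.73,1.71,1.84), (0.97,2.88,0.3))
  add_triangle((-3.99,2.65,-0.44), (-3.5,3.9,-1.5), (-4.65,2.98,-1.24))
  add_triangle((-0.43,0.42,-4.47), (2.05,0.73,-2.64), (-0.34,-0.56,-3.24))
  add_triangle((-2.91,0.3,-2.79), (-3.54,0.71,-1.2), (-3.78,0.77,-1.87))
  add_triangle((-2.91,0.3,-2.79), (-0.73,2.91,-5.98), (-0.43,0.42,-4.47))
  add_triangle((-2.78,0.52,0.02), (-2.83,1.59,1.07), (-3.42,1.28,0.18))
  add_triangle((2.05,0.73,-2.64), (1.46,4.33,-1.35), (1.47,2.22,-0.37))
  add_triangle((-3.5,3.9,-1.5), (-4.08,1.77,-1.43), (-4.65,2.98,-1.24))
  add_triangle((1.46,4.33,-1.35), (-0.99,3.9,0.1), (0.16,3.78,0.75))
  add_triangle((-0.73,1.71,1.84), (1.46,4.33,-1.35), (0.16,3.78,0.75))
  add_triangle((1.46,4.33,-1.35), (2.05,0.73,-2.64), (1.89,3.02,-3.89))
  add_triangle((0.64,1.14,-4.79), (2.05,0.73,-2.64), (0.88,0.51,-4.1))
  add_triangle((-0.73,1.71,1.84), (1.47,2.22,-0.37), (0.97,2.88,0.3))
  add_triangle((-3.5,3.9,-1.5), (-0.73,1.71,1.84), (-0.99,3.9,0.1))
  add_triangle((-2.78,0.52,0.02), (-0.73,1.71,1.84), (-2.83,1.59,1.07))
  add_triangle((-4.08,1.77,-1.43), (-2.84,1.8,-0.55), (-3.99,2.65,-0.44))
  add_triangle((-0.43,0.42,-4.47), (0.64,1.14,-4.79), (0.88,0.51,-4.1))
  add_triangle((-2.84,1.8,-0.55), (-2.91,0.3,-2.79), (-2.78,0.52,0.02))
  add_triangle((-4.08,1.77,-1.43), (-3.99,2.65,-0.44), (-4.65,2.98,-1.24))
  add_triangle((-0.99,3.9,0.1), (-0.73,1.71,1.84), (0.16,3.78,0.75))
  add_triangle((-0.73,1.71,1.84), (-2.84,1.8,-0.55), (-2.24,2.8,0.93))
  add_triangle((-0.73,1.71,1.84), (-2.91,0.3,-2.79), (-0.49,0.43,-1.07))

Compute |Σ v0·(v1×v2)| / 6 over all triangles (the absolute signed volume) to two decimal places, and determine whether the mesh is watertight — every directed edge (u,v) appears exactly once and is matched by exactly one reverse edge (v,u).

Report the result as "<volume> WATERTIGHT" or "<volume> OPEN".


Per-triangle v0·(v1×v2)/6:
  t1: +2.0626
  t2: -0.2434
  t3: +0.3302
  t4: -1.8416
  t5: +0.2606
  t6: +1.0862
  t7: -1.3308
  t8: -1.2402
  t9: +5.0452
  t10: -2.6595
  t11: +1.1886
  t12: -0.5736
  t13: +6.8322
  t14: -0.5035
  t15: +0.2658
  t16: +2.0052
  t17: +0.6902
  t18: +2.1387
  t19: +3.9721
  t20: +0.6240
  t21: +0.5986
  t22: -0.3120
  t23: +17.2761
  t24: +3.0455
  t25: +11.6146
  t26: +1.7020
  t27: +1.1277
  t28: +0.8421
  t29: +1.4736
  t30: +0.1111
  t31: +4.6167
  t32: +0.2350
  t33: +1.6754
  t34: +0.8102
  t35: +2.1495
  t36: +0.0904
  t37: +2.3206
  t38: +0.6581
  t39: +0.1993
  t40: +3.2382
  t41: +0.1364
  t42: -0.0918
  t43: +0.5527
  t44: +1.7170
  t45: +0.3839
  t46: +1.4327
  t47: -0.4893
  t48: -0.9433
Σ = +74.2799 → |volume| = 74.28

Directed edges: 144 total, each appears once with its reverse present → watertight.

74.28 WATERTIGHT


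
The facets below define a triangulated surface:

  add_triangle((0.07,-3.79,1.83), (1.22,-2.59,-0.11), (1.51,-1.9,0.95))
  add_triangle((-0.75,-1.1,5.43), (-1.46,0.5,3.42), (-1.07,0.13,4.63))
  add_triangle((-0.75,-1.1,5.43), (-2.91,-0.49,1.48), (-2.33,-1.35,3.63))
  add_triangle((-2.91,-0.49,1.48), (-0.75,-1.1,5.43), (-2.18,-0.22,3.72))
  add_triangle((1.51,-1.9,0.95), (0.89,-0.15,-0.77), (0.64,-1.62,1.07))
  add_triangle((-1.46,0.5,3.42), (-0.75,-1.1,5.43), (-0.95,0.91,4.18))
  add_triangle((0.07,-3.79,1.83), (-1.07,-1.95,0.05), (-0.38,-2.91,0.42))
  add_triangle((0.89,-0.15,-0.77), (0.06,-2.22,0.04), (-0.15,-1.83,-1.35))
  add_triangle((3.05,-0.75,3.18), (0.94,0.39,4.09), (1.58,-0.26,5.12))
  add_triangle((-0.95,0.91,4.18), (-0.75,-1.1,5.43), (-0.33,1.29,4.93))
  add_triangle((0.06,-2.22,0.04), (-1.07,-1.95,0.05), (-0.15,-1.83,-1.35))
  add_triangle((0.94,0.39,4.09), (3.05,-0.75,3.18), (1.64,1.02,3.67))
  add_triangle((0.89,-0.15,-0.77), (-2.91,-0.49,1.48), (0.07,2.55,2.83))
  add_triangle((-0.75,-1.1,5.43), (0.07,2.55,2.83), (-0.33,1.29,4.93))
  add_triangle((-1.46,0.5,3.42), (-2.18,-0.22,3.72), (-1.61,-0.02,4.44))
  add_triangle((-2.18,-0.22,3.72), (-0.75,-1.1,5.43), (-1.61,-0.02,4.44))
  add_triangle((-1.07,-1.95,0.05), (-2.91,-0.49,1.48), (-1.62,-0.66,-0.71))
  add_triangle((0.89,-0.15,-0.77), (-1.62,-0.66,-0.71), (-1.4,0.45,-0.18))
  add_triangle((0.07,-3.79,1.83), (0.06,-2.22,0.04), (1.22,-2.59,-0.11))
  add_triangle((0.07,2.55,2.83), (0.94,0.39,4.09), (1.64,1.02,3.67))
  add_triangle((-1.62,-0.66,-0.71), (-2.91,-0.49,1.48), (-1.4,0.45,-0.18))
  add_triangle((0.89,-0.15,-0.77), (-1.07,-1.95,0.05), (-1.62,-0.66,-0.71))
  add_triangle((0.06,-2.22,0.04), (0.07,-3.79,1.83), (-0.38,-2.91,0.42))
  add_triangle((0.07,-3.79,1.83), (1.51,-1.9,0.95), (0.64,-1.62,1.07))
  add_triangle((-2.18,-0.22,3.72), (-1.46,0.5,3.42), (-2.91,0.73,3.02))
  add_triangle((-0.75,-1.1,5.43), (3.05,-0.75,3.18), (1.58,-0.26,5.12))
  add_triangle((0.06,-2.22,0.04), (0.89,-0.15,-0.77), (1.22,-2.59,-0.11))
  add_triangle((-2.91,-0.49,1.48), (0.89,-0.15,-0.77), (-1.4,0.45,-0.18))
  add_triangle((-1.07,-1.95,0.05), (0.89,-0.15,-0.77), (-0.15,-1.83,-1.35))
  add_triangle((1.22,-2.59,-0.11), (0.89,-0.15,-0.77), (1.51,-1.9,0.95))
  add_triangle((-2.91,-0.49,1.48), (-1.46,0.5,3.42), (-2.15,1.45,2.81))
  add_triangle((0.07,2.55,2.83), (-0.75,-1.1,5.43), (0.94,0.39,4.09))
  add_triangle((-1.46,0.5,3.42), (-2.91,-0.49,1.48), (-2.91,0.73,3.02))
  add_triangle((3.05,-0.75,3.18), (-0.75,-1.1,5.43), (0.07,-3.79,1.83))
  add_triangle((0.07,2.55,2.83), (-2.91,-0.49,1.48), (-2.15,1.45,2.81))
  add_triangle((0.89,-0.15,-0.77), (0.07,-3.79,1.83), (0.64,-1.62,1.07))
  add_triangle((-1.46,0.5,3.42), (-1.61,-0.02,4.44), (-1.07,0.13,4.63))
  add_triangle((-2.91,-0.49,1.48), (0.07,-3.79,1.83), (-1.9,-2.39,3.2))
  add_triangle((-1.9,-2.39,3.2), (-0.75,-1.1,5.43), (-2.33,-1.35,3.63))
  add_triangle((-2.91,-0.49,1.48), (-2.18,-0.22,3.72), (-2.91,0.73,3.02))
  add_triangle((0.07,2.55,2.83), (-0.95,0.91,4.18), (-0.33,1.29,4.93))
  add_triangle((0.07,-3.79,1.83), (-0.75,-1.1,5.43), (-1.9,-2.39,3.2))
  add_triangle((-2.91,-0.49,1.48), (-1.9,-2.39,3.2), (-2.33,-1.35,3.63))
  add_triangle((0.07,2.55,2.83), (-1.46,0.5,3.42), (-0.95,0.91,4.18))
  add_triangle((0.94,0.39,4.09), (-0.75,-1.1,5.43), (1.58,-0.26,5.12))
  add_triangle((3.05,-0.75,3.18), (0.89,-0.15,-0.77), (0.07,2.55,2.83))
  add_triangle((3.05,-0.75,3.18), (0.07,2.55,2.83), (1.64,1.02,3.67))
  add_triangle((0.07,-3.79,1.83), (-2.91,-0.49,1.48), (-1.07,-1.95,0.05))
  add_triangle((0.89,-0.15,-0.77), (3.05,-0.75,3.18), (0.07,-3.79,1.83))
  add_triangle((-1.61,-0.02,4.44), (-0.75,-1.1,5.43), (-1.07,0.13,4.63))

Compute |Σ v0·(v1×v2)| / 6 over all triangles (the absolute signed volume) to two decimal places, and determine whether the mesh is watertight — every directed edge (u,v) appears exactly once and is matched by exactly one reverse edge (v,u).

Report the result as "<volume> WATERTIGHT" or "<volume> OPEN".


Per-triangle v0·(v1×v2)/6:
  t1: +1.2917
  t2: -0.4898
  t3: +1.1902
  t4: +1.5933
  t5: -0.1098
  t6: +1.1679
  t7: +0.4439
  t8: +0.5104
  t9: +0.8933
  t10: +1.3298
  t11: +0.5756
  t12: +1.6311
  t13: -0.0261
  t14: -0.0373
  t15: +0.3500
  t16: +0.8448
  t17: +1.2239
  t18: +0.2596
  t19: +0.7477
  t20: +1.5031
  t21: +0.6777
  t22: +0.5461
  t23: +0.2946
  t24: +0.2556
  t25: +0.8030
  t26: +2.6732
  t27: +0.2774
  t28: -0.2353
  t29: -0.2266
  t30: +0.5673
  t31: +1.7321
  t32: +3.7455
  t33: -1.0272
  t34: +10.7663
  t35: -0.4053
  t36: -0.4859
  t37: +0.2568
  t38: +2.2456
  t39: +2.0714
  t40: +1.4352
  t41: +0.9573
  t42: +5.0205
  t43: +1.4173
  t44: +0.7983
  t45: +1.4638
  t46: +2.3123
  t47: +0.5632
  t48: +2.5126
  t49: +3.1949
  t50: +0.6207
Σ = +59.7217 → |volume| = 59.72

Directed edges: 150 total; 6 unmatched, e.g. (-1.07,-1.95,0.05)→(-0.38,-2.91,0.42) → open.

59.72 OPEN


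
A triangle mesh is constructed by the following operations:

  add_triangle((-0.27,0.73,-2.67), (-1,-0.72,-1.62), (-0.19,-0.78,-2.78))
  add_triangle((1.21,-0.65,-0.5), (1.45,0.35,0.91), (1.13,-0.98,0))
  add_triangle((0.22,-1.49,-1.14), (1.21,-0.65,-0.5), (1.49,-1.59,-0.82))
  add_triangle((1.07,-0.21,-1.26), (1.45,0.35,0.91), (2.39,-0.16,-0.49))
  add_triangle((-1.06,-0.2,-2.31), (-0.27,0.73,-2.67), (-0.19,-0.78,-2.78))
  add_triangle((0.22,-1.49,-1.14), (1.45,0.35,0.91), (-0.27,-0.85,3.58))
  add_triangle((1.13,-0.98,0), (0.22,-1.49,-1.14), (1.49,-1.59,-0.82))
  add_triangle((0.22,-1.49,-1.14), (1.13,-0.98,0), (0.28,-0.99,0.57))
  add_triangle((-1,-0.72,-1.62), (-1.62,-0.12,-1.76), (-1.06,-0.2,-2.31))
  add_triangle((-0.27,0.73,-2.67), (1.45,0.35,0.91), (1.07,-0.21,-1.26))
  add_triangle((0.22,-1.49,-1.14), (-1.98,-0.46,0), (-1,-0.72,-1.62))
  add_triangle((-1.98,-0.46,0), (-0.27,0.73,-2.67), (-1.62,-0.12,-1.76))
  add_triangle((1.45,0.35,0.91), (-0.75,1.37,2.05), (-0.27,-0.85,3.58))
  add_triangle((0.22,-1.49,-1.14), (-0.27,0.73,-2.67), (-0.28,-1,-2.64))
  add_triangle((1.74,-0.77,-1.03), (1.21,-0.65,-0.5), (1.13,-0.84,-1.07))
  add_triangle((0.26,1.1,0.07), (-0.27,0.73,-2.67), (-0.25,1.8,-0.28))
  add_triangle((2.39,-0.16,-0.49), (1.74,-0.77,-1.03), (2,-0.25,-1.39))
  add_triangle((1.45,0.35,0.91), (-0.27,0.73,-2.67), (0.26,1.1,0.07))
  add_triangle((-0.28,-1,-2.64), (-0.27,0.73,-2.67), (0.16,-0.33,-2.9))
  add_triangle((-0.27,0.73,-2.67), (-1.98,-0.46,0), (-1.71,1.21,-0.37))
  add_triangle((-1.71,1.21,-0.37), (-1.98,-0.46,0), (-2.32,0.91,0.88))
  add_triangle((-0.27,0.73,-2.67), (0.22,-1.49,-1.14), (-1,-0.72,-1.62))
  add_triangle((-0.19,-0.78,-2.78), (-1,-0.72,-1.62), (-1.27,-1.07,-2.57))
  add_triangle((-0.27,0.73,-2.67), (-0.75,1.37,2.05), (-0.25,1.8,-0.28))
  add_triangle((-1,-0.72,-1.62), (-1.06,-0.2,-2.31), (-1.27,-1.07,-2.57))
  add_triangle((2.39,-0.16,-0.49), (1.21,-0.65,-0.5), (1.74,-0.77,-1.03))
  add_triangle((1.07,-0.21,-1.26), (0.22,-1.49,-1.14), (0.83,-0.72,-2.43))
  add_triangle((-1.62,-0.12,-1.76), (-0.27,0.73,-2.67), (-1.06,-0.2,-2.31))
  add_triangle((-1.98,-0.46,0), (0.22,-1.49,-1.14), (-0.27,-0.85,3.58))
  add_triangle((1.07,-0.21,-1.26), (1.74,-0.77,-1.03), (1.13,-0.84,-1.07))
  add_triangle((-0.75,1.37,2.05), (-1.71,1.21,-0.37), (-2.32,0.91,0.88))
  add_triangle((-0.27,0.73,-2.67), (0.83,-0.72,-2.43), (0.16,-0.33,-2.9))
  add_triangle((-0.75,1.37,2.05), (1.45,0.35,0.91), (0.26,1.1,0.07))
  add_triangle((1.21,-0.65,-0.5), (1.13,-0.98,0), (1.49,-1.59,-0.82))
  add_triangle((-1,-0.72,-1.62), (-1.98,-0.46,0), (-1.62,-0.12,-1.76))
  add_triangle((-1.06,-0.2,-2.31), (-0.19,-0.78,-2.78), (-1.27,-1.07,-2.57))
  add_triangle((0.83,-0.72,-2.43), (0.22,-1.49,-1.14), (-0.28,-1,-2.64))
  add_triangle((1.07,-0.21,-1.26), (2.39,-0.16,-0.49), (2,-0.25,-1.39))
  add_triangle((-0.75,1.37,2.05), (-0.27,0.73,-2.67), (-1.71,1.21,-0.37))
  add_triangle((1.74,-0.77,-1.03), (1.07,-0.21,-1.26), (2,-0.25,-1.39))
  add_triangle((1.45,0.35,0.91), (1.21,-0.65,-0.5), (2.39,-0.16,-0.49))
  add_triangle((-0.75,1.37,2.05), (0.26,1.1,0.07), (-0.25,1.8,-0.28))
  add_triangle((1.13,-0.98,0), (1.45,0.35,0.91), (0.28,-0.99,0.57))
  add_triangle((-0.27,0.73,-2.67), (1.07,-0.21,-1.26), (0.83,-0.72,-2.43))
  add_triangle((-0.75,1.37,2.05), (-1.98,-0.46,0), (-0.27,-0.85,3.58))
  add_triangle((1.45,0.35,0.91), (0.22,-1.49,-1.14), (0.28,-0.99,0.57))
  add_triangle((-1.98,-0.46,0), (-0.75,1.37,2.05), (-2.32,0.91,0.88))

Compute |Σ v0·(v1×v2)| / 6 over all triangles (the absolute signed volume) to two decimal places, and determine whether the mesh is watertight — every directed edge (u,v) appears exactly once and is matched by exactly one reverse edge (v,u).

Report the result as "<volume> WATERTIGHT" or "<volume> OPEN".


21.60 OPEN

Per-triangle v0·(v1×v2)/6:
  t1: -0.6202
  t2: +0.2198
  t3: +0.1105
  t4: +0.1188
  t5: +0.6001
  t6: +1.6406
  t7: +0.1367
  t8: +0.2999
  t9: +0.1845
  t10: +0.6542
  t11: +0.6404
  t12: +0.2345
  t13: +1.8835
  t14: -0.2673
  t15: +0.0346
  t16: +0.3044
  t17: +0.2240
  t18: +0.6089
  t19: +0.3538
  t20: +1.3194
  t21: +0.6437
  t22: +0.8439
  t23: -0.0092
  t24: +0.5437
  t25: +0.0635
  t26: +0.0870
  t27: +0.2873
  t28: +0.3125
  t29: +2.1168
  t30: +0.0924
  t31: +0.7919
  t32: +0.2583
  t33: +0.6668
  t34: +0.0897
  t35: +0.4203
  t36: +0.3731
  t37: +0.5365
  t38: -0.0059
  t39: +0.9645
  t40: +0.0997
  t41: +0.2288
  t42: +0.3207
  t43: +0.3006
  t44: +0.4722
  t45: +2.3570
  t46: -0.4737
  t47: +0.5318
Σ = +21.5950 → |volume| = 21.60

Directed edges: 141 total; 7 unmatched, e.g. (0.22,-1.49,-1.14)→(1.21,-0.65,-0.5) → open.


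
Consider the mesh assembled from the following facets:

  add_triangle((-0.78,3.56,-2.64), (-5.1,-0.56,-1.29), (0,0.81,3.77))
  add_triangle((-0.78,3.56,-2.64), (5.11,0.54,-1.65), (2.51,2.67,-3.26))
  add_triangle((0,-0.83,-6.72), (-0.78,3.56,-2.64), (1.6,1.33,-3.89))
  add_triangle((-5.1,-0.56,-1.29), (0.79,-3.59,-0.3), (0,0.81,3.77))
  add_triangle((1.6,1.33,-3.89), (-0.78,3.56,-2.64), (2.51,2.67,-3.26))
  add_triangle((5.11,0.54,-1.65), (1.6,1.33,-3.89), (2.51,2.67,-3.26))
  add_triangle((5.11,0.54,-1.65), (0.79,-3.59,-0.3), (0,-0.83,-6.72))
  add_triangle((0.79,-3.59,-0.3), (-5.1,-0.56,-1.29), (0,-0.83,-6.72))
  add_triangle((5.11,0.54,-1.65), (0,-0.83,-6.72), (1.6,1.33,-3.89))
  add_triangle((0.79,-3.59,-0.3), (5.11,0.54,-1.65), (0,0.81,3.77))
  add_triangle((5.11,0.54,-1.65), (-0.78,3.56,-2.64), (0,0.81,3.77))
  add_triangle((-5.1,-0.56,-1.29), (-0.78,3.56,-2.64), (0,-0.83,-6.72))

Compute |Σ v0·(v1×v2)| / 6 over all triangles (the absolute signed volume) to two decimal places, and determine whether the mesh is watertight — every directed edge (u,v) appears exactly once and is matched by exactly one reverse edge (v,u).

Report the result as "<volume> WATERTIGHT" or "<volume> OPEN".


Per-triangle v0·(v1×v2)/6:
  t1: +13.3643
  t2: +1.6761
  t3: +8.5455
  t4: +11.4380
  t5: +3.8958
  t6: +4.4869
  t7: +20.9923
  t8: +20.6489
  t9: +9.0288
  t10: +11.7638
  t11: +13.6900
  t12: +22.5473
Σ = +142.0776 → |volume| = 142.08

Directed edges: 36 total, each appears once with its reverse present → watertight.

142.08 WATERTIGHT


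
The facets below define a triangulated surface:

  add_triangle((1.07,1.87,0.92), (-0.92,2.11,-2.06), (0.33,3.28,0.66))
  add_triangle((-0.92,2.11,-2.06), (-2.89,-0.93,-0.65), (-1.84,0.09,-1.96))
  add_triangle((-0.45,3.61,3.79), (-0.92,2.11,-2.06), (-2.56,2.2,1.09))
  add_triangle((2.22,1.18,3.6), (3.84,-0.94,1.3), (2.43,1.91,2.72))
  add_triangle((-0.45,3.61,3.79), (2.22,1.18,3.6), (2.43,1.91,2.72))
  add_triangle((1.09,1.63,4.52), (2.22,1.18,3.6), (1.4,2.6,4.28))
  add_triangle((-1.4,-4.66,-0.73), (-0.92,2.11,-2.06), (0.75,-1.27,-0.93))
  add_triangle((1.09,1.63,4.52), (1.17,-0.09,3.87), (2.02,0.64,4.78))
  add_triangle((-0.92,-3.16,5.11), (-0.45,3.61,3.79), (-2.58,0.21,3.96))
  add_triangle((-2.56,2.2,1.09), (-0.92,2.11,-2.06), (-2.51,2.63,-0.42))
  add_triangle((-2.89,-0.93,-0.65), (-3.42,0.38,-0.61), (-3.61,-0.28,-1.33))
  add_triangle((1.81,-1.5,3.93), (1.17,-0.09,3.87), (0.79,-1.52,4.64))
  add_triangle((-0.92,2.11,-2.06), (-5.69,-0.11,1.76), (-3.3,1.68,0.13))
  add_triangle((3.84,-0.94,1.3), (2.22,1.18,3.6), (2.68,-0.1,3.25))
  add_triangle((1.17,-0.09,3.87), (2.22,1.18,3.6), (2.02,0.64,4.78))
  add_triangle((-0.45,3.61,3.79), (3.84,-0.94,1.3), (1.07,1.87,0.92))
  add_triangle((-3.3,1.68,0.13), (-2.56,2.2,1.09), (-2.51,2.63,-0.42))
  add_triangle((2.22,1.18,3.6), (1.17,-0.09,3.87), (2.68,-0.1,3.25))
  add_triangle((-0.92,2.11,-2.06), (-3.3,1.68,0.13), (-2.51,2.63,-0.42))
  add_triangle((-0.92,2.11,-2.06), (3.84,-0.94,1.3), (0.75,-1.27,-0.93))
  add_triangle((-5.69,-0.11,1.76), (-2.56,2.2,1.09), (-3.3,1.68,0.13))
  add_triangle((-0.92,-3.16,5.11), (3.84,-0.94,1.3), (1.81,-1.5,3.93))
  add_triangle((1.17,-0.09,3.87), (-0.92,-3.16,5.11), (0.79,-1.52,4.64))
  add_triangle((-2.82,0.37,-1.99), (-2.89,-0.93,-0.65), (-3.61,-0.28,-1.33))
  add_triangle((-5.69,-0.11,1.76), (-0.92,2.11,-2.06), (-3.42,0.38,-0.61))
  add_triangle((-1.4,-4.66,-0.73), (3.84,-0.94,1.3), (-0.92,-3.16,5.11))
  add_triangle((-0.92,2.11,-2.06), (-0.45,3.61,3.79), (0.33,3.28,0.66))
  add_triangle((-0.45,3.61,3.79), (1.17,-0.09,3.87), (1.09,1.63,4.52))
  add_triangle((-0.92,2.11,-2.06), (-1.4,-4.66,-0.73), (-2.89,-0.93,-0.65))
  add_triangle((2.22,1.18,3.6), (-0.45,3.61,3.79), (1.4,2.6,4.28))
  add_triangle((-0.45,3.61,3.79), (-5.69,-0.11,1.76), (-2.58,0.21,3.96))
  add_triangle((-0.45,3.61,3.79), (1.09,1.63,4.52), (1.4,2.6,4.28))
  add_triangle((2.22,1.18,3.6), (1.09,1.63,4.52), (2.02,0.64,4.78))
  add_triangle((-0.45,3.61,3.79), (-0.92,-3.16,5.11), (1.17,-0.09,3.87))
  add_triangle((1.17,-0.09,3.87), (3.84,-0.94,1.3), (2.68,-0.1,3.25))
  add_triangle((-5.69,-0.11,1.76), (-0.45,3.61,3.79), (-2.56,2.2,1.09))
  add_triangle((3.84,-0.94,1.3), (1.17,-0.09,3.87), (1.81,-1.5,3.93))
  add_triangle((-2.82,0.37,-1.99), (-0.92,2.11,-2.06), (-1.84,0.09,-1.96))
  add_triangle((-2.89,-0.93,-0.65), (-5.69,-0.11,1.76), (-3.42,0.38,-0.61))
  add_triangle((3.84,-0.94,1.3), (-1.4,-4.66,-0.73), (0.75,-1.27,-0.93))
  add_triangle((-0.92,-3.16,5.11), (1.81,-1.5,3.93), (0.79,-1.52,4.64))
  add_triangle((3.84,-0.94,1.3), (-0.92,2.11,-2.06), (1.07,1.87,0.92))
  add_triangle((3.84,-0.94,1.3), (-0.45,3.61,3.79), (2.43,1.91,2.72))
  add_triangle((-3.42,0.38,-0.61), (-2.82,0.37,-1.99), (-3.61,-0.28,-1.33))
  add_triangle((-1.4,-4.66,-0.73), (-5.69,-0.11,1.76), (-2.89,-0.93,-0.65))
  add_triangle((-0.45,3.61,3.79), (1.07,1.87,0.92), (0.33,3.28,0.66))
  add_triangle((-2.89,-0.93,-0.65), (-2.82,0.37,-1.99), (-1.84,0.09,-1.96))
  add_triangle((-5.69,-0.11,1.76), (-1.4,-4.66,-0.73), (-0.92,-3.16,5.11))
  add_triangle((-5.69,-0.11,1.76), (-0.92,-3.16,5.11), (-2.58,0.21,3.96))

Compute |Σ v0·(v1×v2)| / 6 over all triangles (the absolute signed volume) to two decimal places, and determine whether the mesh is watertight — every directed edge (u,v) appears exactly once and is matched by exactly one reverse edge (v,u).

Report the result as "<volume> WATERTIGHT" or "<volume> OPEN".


161.75 OPEN

Per-triangle v0·(v1×v2)/6:
  t1: +0.8612
  t2: -1.1830
  t3: +5.3974
  t4: +2.4736
  t5: +2.7724
  t6: +1.1088
  t7: +2.9832
  t8: +0.7774
  t9: +9.9931
  t10: +0.3433
  t11: +0.4371
  t12: +1.1231
  t13: +2.0798
  t14: +1.5703
  t15: +0.0797
  t16: +4.1297
  t17: +0.9915
  t18: +1.4014
  t19: +1.0905
  t20: +2.6439
  t21: +2.3932
  t22: +3.5197
  t23: +1.0430
  t24: +0.2570
  t25: +2.3736
  t26: +17.9128
  t27: +3.0008
  t28: +1.1264
  t29: +4.2383
  t30: -0.2413
  t31: +9.9513
  t32: +1.7073
  t33: +1.0265
  t34: +9.0098
  t35: +0.9418
  t36: +6.7650
  t37: +2.7668
  t38: +0.7189
  t39: +2.0358
  t40: +3.6125
  t41: +1.6054
  t42: +3.0586
  t43: -2.0701
  t44: +0.5995
  t45: +5.8192
  t46: +1.7186
  t47: +0.5059
  t48: +24.6666
  t49: +10.6115
Σ = +161.7486 → |volume| = 161.75

Directed edges: 147 total; 3 unmatched, e.g. (-0.92,2.11,-2.06)→(-3.42,0.38,-0.61) → open.


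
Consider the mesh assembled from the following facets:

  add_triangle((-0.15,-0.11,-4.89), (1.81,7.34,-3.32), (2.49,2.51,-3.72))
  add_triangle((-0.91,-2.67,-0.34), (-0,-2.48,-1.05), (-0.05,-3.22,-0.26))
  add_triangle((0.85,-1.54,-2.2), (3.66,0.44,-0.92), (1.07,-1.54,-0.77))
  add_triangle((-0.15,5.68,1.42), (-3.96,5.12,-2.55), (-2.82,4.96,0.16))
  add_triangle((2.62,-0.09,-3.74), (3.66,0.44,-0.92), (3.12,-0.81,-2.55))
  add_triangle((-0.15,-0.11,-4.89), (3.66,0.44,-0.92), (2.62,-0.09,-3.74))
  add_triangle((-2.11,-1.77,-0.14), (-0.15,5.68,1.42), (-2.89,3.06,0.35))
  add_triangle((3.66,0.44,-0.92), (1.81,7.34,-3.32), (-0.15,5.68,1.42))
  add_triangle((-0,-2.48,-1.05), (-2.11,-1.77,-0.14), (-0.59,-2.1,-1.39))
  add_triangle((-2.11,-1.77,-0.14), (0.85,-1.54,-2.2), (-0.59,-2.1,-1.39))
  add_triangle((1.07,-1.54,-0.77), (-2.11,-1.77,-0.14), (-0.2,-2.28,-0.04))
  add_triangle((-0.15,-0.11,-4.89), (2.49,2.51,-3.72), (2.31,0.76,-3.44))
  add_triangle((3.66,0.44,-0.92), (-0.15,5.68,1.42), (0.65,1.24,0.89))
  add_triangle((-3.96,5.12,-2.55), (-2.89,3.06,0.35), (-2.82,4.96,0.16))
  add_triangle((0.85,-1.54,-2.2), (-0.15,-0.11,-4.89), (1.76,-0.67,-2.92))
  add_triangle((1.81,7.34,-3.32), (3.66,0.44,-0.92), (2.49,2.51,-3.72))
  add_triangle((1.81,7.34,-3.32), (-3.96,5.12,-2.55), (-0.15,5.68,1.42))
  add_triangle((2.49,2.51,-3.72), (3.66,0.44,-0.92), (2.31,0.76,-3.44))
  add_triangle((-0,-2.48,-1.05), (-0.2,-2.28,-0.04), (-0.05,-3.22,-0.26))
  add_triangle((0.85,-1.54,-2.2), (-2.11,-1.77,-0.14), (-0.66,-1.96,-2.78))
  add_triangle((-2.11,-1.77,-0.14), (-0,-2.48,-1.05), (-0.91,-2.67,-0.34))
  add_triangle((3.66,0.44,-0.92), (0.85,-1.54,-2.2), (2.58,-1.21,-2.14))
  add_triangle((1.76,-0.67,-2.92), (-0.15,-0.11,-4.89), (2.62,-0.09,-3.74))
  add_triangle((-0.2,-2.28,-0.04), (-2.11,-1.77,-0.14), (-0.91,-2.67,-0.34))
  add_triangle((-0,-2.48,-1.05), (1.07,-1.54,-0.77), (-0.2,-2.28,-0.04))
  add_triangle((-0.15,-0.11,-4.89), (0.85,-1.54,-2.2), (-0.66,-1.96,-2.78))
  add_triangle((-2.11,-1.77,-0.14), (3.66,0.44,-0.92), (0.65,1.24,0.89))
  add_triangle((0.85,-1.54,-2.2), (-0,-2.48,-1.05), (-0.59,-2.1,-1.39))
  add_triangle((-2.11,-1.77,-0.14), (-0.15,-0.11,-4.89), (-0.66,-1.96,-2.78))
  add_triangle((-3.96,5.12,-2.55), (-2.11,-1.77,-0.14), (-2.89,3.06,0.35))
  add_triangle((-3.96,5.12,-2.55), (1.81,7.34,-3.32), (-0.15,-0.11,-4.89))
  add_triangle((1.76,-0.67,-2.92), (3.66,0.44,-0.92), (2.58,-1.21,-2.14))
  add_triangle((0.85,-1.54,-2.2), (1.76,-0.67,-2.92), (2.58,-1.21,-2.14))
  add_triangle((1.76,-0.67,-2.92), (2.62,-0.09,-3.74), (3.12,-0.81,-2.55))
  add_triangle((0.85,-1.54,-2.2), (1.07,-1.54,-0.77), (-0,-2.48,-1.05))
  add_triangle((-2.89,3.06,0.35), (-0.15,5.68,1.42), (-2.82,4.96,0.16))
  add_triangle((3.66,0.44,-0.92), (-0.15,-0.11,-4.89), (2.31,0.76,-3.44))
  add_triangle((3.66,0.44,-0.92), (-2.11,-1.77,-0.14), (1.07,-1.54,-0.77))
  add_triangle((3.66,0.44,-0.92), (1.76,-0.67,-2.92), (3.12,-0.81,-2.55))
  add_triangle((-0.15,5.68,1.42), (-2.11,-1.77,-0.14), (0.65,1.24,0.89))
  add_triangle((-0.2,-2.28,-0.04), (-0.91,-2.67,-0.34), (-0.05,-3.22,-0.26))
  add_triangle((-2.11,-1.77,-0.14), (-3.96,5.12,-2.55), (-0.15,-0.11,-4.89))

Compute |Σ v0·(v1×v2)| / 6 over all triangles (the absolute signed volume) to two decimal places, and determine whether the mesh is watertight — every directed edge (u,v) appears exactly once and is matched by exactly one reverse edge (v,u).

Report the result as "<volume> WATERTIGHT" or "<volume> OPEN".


157.20 WATERTIGHT

Per-triangle v0·(v1×v2)/6:
  t1: +11.6952
  t2: +0.3987
  t3: +1.5199
  t4: +5.8392
  t5: +1.7914
  t6: +1.0444
  t7: +1.6518
  t8: +15.9639
  t9: +0.5855
  t10: +0.2033
  t11: -0.6018
  t12: +3.3288
  t13: +2.6817
  t14: +2.7997
  t15: +1.7949
  t16: +9.5793
  t17: +25.9306
  t18: +2.9455
  t19: -0.0721
  t20: +1.0520
  t21: +0.4602
  t22: -0.3479
  t23: +1.3380
  t24: +0.1898
  t25: +0.3995
  t26: +2.1170
  t27: +0.4992
  t28: +0.5535
  t29: +2.4287
  t30: +6.0196
  t31: +31.5246
  t32: +1.4954
  t33: +0.8165
  t34: +0.6318
  t35: +0.6432
  t36: +1.8157
  t37: +1.6101
  t38: -0.2189
  t39: -0.8415
  t40: +1.3797
  t41: +0.0782
  t42: +14.4748
Σ = +157.1992 → |volume| = 157.20

Directed edges: 126 total, each appears once with its reverse present → watertight.


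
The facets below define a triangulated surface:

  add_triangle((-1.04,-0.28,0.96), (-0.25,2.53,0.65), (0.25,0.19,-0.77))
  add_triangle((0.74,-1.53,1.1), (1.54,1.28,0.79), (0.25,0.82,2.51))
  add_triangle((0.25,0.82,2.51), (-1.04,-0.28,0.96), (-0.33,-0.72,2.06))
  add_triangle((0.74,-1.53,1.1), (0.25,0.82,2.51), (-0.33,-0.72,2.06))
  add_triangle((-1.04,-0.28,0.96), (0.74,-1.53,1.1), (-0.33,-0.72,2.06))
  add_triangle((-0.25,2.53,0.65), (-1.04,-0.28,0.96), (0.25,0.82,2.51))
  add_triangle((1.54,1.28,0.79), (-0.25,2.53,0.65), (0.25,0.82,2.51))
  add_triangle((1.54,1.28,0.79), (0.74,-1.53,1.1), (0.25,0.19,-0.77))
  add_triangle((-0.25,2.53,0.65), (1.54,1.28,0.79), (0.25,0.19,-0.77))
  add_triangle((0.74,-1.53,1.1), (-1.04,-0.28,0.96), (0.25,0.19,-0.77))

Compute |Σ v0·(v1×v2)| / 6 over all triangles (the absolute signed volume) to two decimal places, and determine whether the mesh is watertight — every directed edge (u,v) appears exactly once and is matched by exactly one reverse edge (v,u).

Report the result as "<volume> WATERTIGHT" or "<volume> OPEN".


7.31 WATERTIGHT

Per-triangle v0·(v1×v2)/6:
  t1: +0.2517
  t2: +1.4245
  t3: +0.5289
  t4: +0.7904
  t5: +0.3311
  t6: +1.1792
  t7: +1.5514
  t8: +0.4978
  t9: +0.6276
  t10: +0.1237
Σ = +7.3063 → |volume| = 7.31

Directed edges: 30 total, each appears once with its reverse present → watertight.


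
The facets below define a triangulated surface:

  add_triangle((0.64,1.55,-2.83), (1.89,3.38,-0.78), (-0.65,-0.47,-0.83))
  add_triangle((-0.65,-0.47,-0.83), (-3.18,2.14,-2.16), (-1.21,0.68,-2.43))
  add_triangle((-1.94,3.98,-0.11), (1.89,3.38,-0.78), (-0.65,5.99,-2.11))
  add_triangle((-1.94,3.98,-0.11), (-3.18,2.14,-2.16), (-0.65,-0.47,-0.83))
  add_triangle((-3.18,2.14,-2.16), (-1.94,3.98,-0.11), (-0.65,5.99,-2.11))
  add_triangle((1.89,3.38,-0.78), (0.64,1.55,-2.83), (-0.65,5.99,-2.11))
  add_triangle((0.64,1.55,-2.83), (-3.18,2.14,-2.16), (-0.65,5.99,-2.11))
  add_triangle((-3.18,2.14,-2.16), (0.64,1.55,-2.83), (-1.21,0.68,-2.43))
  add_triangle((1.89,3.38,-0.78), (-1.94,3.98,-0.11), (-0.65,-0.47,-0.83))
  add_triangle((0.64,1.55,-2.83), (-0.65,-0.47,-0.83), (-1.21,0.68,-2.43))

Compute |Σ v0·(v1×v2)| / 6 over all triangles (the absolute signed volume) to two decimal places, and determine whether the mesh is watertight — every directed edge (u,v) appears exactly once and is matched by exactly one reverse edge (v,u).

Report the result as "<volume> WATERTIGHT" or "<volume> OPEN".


Per-triangle v0·(v1×v2)/6:
  t1: -0.4194
  t2: +0.7457
  t3: +3.5291
  t4: +0.0302
  t5: +5.9192
  t6: +5.4772
  t7: +7.8561
  t8: +1.9205
  t9: -2.3785
  t10: +0.5101
Σ = +23.1903 → |volume| = 23.19

Directed edges: 30 total, each appears once with its reverse present → watertight.

23.19 WATERTIGHT


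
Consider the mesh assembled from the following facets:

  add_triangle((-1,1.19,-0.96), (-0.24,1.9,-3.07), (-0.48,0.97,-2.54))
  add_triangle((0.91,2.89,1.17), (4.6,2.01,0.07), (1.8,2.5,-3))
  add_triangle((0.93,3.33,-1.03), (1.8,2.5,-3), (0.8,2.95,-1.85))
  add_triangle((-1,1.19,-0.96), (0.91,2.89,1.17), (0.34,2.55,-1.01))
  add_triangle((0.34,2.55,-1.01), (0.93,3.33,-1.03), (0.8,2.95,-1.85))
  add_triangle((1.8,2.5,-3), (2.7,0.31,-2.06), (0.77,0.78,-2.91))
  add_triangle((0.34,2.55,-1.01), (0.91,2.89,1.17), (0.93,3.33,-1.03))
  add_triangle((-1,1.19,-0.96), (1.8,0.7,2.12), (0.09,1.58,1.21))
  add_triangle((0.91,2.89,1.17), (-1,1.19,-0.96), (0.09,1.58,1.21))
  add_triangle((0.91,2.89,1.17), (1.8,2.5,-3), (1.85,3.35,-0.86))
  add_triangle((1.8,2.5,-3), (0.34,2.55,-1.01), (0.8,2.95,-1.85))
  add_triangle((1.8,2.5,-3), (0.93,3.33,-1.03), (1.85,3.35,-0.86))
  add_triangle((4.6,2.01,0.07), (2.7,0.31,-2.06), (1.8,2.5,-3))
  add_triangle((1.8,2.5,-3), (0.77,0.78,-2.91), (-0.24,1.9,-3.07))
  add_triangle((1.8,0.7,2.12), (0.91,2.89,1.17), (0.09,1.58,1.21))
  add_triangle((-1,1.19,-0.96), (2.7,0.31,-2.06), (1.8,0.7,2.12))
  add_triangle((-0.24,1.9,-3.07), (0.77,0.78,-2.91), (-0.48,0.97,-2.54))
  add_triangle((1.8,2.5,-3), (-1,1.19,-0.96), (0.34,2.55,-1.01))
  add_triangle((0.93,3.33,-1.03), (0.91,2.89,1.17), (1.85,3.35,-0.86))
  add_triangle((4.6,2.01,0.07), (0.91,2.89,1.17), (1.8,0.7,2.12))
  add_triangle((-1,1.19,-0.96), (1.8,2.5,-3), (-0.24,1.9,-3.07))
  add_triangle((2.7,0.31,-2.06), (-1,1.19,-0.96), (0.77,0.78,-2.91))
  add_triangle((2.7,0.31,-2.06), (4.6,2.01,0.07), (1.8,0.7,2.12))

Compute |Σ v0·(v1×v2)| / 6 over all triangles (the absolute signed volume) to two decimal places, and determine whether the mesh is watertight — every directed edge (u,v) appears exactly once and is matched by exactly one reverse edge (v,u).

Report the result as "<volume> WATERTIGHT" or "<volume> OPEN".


Per-triangle v0·(v1×v2)/6:
  t1: +0.3707
  t2: +7.3036
  t3: +0.6028
  t4: +1.0309
  t5: +0.1907
  t6: +1.8906
  t7: +0.4137
  t8: -0.4220
  t9: +0.6606
  t10: -0.4555
  t11: -0.0775
  t12: +1.2378
  t13: +4.7789
  t14: +1.3912
  t15: +0.7944
  t16: -2.4337
  t17: +0.4543
  t18: +1.2943
  t19: +1.0374
  t20: +4.0753
  t21: +0.9248
  t22: -0.8275
  t23: +1.5348
Σ = +25.7705 → |volume| = 25.77

Directed edges: 69 total; 3 unmatched, e.g. (-0.48,0.97,-2.54)→(-1,1.19,-0.96) → open.

25.77 OPEN


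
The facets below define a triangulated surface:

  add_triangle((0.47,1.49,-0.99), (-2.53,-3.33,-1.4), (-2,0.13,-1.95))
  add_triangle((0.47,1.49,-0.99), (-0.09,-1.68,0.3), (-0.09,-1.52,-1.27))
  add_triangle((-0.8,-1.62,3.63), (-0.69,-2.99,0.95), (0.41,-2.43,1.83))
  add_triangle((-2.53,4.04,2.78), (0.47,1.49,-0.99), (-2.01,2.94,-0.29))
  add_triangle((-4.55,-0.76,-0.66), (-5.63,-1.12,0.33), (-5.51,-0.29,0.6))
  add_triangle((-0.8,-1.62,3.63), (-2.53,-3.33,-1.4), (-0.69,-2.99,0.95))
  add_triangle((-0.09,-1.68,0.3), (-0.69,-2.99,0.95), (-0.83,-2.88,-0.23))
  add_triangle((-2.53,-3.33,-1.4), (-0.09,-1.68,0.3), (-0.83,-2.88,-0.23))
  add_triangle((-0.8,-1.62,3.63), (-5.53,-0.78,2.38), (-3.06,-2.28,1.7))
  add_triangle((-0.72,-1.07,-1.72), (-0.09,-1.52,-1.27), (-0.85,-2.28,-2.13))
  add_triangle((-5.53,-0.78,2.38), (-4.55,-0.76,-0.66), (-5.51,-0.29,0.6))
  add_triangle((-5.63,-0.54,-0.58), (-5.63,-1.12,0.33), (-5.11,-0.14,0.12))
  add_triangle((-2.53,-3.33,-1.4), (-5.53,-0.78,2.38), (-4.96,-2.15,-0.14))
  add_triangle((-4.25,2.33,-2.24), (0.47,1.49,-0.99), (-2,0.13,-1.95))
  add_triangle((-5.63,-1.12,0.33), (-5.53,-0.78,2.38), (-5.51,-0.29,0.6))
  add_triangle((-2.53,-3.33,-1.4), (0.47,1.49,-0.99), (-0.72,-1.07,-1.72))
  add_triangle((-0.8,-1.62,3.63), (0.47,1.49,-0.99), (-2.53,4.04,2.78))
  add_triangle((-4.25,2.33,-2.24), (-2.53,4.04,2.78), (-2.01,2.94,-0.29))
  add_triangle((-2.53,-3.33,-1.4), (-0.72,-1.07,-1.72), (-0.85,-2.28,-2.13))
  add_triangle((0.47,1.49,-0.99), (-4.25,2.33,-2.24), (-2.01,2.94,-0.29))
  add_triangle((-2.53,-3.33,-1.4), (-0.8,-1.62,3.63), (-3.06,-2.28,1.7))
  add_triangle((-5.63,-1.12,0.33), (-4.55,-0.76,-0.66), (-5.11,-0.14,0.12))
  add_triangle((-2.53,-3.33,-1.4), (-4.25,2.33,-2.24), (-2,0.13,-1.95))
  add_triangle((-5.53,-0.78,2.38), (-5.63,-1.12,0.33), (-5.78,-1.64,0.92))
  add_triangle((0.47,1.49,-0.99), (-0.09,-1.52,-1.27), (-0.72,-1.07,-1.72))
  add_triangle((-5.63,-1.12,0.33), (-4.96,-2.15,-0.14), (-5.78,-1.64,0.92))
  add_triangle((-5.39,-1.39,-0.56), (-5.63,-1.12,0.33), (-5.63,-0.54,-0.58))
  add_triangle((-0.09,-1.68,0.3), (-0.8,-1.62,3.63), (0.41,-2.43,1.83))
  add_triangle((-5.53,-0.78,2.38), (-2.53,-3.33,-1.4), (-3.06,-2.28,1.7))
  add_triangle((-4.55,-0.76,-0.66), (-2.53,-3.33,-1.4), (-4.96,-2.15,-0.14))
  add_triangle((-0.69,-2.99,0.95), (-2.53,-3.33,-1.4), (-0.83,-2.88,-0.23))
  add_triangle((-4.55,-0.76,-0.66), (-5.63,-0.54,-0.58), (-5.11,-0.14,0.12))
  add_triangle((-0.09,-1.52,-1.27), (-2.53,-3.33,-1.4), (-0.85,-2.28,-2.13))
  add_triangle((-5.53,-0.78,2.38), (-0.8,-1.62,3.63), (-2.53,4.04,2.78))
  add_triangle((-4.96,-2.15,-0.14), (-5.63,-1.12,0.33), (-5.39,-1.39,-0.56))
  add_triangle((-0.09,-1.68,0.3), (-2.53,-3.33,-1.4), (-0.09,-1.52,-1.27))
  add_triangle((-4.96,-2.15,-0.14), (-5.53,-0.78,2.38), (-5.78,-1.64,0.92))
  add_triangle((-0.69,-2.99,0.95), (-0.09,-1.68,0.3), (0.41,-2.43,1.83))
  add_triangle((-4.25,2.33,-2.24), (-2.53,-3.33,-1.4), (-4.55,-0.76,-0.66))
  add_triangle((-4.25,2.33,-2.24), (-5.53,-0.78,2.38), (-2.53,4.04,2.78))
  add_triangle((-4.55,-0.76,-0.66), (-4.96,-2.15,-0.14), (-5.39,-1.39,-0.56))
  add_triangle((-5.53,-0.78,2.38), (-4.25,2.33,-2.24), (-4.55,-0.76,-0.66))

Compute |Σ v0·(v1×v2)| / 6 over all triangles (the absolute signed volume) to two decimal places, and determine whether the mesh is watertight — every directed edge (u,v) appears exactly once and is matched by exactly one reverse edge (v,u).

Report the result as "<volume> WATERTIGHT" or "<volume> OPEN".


99.65 OPEN

Per-triangle v0·(v1×v2)/6:
  t1: +1.1463
  t2: +0.1701
  t3: +1.7317
  t4: +2.4144
  t5: +0.7387
  t6: +3.2567
  t7: +0.1891
  t8: -0.1127
  t9: +5.0654
  t10: +0.1122
  t11: -1.3687
  t12: +0.6508
  t13: +2.9061
  t14: +1.9564
  t15: +1.4719
  t16: +0.5501
  t17: +2.0204
  t18: +3.9097
  t19: +0.5615
  t20: +2.5639
  t21: +3.8125
  t22: -0.7378
  t23: +2.9478
  t24: +1.1201
  t25: +0.4517
  t26: +0.8325
  t27: +0.7480
  t28: -0.7841
  t29: +5.2896
  t30: +2.3128
  t31: +0.8026
  t32: -0.1334
  t33: +0.3834
  t34: +15.6642
  t35: +0.8277
  t36: +1.0102
  t37: +0.3665
  t38: +0.2700
  t39: +5.9609
  t40: +21.0559
  t41: +0.0071
  t42: +7.5126
Σ = +99.6549 → |volume| = 99.65

Directed edges: 126 total; 6 unmatched, e.g. (0.47,1.49,-0.99)→(-0.09,-1.68,0.3) → open.


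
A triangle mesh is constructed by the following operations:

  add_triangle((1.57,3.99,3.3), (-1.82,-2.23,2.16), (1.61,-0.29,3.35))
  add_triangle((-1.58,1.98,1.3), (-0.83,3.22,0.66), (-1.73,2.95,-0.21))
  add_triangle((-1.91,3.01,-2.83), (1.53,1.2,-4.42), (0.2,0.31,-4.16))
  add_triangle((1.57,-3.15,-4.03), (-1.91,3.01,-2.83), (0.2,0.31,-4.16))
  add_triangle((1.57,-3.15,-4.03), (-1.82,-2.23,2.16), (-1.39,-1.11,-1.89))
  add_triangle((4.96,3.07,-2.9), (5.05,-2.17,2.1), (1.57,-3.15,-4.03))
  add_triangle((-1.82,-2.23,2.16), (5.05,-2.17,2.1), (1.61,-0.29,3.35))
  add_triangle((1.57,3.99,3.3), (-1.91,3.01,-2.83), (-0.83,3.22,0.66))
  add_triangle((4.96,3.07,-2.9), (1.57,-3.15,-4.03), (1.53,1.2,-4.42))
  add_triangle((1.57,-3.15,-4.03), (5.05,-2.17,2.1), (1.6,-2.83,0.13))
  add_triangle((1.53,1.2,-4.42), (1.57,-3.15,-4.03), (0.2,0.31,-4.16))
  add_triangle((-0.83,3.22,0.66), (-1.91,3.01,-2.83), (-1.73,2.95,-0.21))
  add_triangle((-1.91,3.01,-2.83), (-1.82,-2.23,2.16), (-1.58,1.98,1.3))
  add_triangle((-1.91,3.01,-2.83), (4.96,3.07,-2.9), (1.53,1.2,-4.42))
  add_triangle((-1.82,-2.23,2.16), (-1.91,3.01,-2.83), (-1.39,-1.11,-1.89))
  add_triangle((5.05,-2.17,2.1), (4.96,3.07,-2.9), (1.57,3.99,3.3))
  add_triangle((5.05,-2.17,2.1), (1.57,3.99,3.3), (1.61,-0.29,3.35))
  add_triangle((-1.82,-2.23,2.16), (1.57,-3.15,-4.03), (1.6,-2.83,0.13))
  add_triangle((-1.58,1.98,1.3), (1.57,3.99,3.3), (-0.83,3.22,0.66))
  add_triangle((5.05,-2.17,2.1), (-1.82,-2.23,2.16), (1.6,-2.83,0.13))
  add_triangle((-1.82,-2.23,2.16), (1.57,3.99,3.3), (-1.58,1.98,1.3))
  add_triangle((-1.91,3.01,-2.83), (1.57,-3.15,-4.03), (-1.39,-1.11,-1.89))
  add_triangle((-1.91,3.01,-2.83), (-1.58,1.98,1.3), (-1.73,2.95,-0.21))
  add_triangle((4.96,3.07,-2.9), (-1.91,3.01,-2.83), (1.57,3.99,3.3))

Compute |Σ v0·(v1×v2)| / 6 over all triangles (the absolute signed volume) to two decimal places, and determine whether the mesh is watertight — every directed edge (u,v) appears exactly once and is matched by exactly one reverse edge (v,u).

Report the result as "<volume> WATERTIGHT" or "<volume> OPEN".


202.73 WATERTIGHT

Per-triangle v0·(v1×v2)/6:
  t1: +6.8412
  t2: +0.9329
  t3: +3.7920
  t4: +2.2237
  t5: +5.8374
  t6: +30.8398
  t7: +7.7819
  t8: +3.2961
  t9: +12.6632
  t10: +7.3290
  t11: +3.9825
  t12: +1.2978
  t13: +5.1207
  t14: +11.3921
  t15: +4.8276
  t16: +31.0720
  t17: +9.6285
  t18: +6.2709
  t19: +2.6718
  t20: +6.6170
  t21: +6.4936
  t22: +6.7148
  t23: +0.6413
  t24: +24.4649
Σ = +202.7327 → |volume| = 202.73

Directed edges: 72 total, each appears once with its reverse present → watertight.


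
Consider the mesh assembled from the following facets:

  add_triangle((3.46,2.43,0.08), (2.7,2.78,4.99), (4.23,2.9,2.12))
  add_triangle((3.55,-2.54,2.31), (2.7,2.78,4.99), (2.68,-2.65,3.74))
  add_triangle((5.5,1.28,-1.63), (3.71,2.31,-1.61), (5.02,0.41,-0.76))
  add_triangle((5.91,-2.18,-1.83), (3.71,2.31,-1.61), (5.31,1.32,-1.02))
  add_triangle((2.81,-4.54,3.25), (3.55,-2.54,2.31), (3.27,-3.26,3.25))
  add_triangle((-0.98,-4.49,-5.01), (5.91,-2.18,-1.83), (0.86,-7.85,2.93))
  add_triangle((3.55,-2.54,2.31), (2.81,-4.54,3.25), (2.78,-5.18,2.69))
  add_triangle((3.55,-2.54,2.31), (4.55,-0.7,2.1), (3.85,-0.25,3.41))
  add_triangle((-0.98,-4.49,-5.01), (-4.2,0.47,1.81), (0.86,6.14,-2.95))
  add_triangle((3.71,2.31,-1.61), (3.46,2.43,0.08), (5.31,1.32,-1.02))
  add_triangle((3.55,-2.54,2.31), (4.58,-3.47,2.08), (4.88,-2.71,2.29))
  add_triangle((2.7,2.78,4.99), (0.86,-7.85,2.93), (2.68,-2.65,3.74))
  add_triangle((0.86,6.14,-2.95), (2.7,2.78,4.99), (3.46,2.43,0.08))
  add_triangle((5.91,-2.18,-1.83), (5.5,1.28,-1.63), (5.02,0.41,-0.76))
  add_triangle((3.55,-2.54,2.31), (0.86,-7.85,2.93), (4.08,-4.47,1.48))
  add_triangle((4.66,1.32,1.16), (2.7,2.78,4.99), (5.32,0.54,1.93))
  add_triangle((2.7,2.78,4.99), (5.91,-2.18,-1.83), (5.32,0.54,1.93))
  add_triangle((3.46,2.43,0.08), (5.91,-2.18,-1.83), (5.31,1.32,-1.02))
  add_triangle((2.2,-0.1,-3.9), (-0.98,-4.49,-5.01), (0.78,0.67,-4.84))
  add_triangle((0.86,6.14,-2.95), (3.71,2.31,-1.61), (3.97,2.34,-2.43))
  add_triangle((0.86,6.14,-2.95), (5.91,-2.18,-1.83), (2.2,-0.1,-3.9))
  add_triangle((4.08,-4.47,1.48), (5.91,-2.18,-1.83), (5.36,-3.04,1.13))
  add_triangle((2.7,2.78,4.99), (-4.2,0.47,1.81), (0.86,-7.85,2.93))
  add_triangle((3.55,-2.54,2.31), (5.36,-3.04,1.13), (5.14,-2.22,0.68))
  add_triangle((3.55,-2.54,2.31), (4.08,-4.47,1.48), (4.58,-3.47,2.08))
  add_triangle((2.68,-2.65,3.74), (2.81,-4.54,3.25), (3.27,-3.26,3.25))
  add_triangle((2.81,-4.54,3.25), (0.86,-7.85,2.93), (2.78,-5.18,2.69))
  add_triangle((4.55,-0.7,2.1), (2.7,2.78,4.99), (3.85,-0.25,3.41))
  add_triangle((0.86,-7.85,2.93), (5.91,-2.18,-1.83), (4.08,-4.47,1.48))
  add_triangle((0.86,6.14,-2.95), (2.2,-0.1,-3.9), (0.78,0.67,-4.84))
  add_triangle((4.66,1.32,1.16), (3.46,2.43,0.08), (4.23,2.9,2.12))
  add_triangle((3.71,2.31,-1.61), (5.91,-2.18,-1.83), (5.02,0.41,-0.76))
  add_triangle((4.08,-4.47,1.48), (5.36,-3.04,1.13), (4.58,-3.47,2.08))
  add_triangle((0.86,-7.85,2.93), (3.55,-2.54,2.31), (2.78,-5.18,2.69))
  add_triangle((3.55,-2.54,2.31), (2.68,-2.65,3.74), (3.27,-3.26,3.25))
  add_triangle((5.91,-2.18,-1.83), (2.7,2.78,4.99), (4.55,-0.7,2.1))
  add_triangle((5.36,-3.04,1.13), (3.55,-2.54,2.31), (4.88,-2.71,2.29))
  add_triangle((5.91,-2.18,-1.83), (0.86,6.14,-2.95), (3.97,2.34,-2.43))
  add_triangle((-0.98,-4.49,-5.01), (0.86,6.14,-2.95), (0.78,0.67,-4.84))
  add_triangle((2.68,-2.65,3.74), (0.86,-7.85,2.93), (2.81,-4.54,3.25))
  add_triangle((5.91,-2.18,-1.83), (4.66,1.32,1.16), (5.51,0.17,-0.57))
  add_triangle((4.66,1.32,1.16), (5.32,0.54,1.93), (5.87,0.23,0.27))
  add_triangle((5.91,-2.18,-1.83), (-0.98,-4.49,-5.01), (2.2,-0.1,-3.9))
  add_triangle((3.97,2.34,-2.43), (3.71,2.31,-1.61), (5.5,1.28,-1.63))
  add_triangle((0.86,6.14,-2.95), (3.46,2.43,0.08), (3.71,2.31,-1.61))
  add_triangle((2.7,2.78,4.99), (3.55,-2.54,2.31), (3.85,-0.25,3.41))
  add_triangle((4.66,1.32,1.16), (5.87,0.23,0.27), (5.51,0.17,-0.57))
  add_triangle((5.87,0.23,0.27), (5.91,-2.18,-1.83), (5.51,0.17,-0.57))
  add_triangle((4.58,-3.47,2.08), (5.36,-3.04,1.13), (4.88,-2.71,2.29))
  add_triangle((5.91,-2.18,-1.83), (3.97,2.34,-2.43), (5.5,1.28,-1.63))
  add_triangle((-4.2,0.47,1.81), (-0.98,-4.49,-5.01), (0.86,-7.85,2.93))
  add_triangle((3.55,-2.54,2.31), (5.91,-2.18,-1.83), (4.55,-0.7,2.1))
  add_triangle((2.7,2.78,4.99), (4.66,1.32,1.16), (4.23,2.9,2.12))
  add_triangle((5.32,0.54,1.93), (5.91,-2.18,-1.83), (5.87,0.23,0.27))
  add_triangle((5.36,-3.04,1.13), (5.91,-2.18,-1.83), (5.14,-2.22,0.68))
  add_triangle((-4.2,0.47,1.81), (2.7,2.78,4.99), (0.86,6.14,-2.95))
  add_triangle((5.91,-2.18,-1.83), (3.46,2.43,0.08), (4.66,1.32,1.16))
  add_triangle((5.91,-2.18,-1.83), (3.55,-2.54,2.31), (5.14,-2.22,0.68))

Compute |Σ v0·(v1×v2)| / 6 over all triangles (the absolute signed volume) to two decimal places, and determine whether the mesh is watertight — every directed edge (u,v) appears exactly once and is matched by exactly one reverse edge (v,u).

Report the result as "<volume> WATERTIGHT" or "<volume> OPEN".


397.22 WATERTIGHT

Per-triangle v0·(v1×v2)/6:
  t1: +1.2317
  t2: +6.9660
  t3: +0.6102
  t4: +3.7512
  t5: +0.9054
  t6: +54.6988
  t7: +1.3652
  t8: +2.6435
  t9: +32.0191
  t10: +2.1612
  t11: +0.5174
  t12: +8.0317
  t13: +17.2445
  t14: +2.4264
  t15: +7.2040
  t16: +4.1908
  t17: +1.0551
  t18: +1.4395
  t19: +7.4936
  t20: +2.6608
  t21: +18.5918
  t22: +5.2753
  t23: +40.5204
  t24: +0.7800
  t25: +0.6918
  t26: +1.0253
  t27: +2.2134
  t28: +2.9854
  t29: +11.0201
  t30: +7.4643
  t31: +2.2342
  t32: -3.9059
  t33: +1.6633
  t34: -0.7039
  t35: +0.6006
  t36: +7.4362
  t37: -0.6738
  t38: +2.4198
  t39: +6.6560
  t40: +3.4602
  t41: -2.2460
  t42: +1.5686
  t43: +19.1055
  t44: +0.9994
  t45: +5.9199
  t46: +2.2688
  t47: +0.8738
  t48: +1.8484
  t49: +1.0404
  t50: +4.1870
  t51: +40.1119
  t52: +7.5384
  t53: +4.0371
  t54: +3.2944
  t55: +1.4878
  t56: +32.4276
  t57: +6.0561
  t58: -1.6652
Σ = +397.2249 → |volume| = 397.22

Directed edges: 174 total, each appears once with its reverse present → watertight.
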